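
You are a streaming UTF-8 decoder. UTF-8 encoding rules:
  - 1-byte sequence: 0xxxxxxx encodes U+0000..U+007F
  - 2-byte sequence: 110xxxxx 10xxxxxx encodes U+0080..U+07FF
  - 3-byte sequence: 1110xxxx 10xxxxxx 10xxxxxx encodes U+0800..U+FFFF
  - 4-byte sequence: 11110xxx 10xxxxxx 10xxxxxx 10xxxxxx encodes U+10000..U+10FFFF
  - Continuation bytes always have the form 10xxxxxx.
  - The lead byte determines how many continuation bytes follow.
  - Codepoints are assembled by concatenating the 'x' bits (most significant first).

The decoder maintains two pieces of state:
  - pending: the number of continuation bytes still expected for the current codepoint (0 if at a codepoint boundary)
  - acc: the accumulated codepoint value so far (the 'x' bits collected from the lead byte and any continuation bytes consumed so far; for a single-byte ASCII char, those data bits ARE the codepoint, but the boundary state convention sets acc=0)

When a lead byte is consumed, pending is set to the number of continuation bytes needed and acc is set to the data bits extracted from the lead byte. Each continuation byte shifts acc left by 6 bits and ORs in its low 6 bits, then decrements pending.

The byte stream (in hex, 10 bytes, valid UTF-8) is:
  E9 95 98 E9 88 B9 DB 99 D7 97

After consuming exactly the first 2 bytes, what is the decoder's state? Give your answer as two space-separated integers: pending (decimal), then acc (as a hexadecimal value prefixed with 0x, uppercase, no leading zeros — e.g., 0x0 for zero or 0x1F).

Byte[0]=E9: 3-byte lead. pending=2, acc=0x9
Byte[1]=95: continuation. acc=(acc<<6)|0x15=0x255, pending=1

Answer: 1 0x255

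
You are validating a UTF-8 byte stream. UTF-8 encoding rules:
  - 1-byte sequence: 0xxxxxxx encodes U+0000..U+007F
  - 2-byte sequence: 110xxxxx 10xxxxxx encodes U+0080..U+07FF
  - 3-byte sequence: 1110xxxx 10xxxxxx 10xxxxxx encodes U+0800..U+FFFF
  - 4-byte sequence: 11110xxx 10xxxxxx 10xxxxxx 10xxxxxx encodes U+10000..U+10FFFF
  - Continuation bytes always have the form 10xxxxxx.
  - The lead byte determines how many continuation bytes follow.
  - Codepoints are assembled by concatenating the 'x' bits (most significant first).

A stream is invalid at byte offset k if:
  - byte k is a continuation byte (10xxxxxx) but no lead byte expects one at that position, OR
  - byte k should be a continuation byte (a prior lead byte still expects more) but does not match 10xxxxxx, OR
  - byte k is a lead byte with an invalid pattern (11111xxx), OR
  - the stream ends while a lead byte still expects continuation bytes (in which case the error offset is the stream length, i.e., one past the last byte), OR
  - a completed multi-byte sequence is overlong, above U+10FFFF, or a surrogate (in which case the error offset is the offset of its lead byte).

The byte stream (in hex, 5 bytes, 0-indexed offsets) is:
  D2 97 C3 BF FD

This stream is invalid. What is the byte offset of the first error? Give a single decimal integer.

Byte[0]=D2: 2-byte lead, need 1 cont bytes. acc=0x12
Byte[1]=97: continuation. acc=(acc<<6)|0x17=0x497
Completed: cp=U+0497 (starts at byte 0)
Byte[2]=C3: 2-byte lead, need 1 cont bytes. acc=0x3
Byte[3]=BF: continuation. acc=(acc<<6)|0x3F=0xFF
Completed: cp=U+00FF (starts at byte 2)
Byte[4]=FD: INVALID lead byte (not 0xxx/110x/1110/11110)

Answer: 4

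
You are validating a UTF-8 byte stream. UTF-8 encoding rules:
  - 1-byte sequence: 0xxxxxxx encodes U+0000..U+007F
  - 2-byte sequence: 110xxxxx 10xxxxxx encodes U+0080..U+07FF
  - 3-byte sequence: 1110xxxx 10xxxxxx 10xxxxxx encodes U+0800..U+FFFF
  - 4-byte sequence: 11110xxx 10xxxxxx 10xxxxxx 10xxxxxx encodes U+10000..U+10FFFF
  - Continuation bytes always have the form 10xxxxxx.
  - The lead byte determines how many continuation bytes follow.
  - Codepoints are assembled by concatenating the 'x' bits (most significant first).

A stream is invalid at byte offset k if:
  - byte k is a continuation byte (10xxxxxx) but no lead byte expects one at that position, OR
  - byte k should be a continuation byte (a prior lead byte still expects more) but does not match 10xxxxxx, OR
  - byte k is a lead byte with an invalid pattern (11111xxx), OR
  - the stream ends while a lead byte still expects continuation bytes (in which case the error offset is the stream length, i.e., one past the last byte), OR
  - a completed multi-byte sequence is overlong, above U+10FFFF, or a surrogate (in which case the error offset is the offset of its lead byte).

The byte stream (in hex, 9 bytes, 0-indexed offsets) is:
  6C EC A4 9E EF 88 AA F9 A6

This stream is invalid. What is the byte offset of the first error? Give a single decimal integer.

Answer: 7

Derivation:
Byte[0]=6C: 1-byte ASCII. cp=U+006C
Byte[1]=EC: 3-byte lead, need 2 cont bytes. acc=0xC
Byte[2]=A4: continuation. acc=(acc<<6)|0x24=0x324
Byte[3]=9E: continuation. acc=(acc<<6)|0x1E=0xC91E
Completed: cp=U+C91E (starts at byte 1)
Byte[4]=EF: 3-byte lead, need 2 cont bytes. acc=0xF
Byte[5]=88: continuation. acc=(acc<<6)|0x08=0x3C8
Byte[6]=AA: continuation. acc=(acc<<6)|0x2A=0xF22A
Completed: cp=U+F22A (starts at byte 4)
Byte[7]=F9: INVALID lead byte (not 0xxx/110x/1110/11110)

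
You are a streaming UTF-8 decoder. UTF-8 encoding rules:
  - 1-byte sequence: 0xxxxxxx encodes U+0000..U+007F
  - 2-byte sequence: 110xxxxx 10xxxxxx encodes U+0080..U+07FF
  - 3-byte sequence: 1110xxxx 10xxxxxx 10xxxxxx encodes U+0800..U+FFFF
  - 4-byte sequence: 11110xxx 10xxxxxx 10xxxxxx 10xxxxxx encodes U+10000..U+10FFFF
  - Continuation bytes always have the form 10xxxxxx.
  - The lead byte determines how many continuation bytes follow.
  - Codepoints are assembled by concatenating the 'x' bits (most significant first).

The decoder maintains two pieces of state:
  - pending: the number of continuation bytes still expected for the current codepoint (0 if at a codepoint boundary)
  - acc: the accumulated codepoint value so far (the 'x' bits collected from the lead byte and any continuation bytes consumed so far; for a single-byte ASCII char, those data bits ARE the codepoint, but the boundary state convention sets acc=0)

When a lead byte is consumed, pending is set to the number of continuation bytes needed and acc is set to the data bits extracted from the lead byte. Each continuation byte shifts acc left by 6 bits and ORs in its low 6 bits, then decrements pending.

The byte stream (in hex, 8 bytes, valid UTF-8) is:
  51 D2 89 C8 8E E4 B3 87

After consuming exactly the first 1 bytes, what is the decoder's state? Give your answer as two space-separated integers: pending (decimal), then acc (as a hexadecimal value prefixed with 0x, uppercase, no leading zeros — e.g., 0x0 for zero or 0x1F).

Answer: 0 0x0

Derivation:
Byte[0]=51: 1-byte. pending=0, acc=0x0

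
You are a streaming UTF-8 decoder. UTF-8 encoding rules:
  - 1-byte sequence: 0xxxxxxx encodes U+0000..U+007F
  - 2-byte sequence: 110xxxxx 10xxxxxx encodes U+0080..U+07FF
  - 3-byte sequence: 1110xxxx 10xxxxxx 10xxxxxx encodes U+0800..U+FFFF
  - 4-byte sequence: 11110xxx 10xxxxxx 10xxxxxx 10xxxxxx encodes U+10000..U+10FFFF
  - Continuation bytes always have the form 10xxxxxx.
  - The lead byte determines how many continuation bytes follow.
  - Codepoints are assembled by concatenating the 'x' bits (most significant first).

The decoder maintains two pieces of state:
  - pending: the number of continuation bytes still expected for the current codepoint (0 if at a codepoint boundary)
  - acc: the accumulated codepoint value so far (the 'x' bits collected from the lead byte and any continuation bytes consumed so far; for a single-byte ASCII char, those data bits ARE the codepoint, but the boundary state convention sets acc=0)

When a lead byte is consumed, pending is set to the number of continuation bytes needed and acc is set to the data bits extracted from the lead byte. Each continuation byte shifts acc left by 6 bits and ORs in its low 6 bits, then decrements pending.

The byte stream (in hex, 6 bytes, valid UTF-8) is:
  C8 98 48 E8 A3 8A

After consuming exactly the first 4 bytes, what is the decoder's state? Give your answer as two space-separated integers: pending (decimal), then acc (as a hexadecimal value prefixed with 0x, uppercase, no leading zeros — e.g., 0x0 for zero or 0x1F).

Byte[0]=C8: 2-byte lead. pending=1, acc=0x8
Byte[1]=98: continuation. acc=(acc<<6)|0x18=0x218, pending=0
Byte[2]=48: 1-byte. pending=0, acc=0x0
Byte[3]=E8: 3-byte lead. pending=2, acc=0x8

Answer: 2 0x8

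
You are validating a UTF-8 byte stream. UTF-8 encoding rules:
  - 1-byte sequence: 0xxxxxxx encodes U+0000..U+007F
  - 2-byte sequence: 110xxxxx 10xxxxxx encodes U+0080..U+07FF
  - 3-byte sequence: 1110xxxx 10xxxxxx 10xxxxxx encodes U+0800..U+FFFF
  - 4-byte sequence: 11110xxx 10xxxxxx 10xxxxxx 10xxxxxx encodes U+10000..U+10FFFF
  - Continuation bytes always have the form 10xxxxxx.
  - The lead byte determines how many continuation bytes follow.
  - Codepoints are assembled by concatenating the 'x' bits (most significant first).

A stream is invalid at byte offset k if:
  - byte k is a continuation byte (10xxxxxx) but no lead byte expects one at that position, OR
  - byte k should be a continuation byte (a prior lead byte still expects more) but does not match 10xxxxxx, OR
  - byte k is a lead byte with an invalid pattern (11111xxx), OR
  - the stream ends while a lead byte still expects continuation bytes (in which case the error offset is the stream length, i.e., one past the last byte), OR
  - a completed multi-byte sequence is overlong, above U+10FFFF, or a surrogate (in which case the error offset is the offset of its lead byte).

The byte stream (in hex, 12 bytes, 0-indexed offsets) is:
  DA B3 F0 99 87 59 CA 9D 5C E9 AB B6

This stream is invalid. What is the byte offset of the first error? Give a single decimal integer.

Byte[0]=DA: 2-byte lead, need 1 cont bytes. acc=0x1A
Byte[1]=B3: continuation. acc=(acc<<6)|0x33=0x6B3
Completed: cp=U+06B3 (starts at byte 0)
Byte[2]=F0: 4-byte lead, need 3 cont bytes. acc=0x0
Byte[3]=99: continuation. acc=(acc<<6)|0x19=0x19
Byte[4]=87: continuation. acc=(acc<<6)|0x07=0x647
Byte[5]=59: expected 10xxxxxx continuation. INVALID

Answer: 5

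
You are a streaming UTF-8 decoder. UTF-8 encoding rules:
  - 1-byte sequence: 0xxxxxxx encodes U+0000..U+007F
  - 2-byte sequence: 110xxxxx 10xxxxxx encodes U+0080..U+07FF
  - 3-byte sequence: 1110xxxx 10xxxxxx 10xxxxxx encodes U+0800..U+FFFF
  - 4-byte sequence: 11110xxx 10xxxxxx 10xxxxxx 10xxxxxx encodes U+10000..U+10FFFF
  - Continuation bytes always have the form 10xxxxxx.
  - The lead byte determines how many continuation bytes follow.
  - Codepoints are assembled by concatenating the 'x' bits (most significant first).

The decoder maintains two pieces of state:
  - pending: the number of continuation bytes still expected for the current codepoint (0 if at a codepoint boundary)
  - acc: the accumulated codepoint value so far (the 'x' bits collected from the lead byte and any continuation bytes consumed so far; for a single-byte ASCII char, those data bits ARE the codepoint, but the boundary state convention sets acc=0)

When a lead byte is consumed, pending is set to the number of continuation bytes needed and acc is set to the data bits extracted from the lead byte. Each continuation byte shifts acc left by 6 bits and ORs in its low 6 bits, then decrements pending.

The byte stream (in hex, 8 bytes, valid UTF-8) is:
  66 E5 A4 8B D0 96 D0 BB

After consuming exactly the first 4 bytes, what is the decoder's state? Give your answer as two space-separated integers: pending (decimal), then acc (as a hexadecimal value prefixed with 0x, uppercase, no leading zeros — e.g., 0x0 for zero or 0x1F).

Byte[0]=66: 1-byte. pending=0, acc=0x0
Byte[1]=E5: 3-byte lead. pending=2, acc=0x5
Byte[2]=A4: continuation. acc=(acc<<6)|0x24=0x164, pending=1
Byte[3]=8B: continuation. acc=(acc<<6)|0x0B=0x590B, pending=0

Answer: 0 0x590B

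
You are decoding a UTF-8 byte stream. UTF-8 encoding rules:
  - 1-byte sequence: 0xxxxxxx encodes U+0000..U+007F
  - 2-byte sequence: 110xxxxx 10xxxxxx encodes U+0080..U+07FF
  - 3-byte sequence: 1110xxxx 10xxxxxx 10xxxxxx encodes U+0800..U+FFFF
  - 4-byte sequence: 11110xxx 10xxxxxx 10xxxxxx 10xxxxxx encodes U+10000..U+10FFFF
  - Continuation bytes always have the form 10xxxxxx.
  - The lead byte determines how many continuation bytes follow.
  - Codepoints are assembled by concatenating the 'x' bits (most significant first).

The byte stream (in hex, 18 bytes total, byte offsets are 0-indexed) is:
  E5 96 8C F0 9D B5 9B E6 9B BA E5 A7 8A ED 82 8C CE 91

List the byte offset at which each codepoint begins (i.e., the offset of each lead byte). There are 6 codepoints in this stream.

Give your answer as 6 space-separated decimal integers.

Answer: 0 3 7 10 13 16

Derivation:
Byte[0]=E5: 3-byte lead, need 2 cont bytes. acc=0x5
Byte[1]=96: continuation. acc=(acc<<6)|0x16=0x156
Byte[2]=8C: continuation. acc=(acc<<6)|0x0C=0x558C
Completed: cp=U+558C (starts at byte 0)
Byte[3]=F0: 4-byte lead, need 3 cont bytes. acc=0x0
Byte[4]=9D: continuation. acc=(acc<<6)|0x1D=0x1D
Byte[5]=B5: continuation. acc=(acc<<6)|0x35=0x775
Byte[6]=9B: continuation. acc=(acc<<6)|0x1B=0x1DD5B
Completed: cp=U+1DD5B (starts at byte 3)
Byte[7]=E6: 3-byte lead, need 2 cont bytes. acc=0x6
Byte[8]=9B: continuation. acc=(acc<<6)|0x1B=0x19B
Byte[9]=BA: continuation. acc=(acc<<6)|0x3A=0x66FA
Completed: cp=U+66FA (starts at byte 7)
Byte[10]=E5: 3-byte lead, need 2 cont bytes. acc=0x5
Byte[11]=A7: continuation. acc=(acc<<6)|0x27=0x167
Byte[12]=8A: continuation. acc=(acc<<6)|0x0A=0x59CA
Completed: cp=U+59CA (starts at byte 10)
Byte[13]=ED: 3-byte lead, need 2 cont bytes. acc=0xD
Byte[14]=82: continuation. acc=(acc<<6)|0x02=0x342
Byte[15]=8C: continuation. acc=(acc<<6)|0x0C=0xD08C
Completed: cp=U+D08C (starts at byte 13)
Byte[16]=CE: 2-byte lead, need 1 cont bytes. acc=0xE
Byte[17]=91: continuation. acc=(acc<<6)|0x11=0x391
Completed: cp=U+0391 (starts at byte 16)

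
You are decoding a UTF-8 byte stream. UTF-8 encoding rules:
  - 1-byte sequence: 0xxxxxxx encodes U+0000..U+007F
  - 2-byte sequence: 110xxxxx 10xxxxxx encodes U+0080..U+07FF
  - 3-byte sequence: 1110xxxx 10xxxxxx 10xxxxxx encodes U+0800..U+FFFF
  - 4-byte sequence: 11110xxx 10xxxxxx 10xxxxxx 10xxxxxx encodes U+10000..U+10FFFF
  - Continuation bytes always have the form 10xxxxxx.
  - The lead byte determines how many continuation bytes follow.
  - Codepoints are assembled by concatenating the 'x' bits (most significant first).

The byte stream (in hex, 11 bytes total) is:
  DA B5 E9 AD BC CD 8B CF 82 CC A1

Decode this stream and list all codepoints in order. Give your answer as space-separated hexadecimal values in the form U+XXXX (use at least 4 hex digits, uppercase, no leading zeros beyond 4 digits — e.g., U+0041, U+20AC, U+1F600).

Answer: U+06B5 U+9B7C U+034B U+03C2 U+0321

Derivation:
Byte[0]=DA: 2-byte lead, need 1 cont bytes. acc=0x1A
Byte[1]=B5: continuation. acc=(acc<<6)|0x35=0x6B5
Completed: cp=U+06B5 (starts at byte 0)
Byte[2]=E9: 3-byte lead, need 2 cont bytes. acc=0x9
Byte[3]=AD: continuation. acc=(acc<<6)|0x2D=0x26D
Byte[4]=BC: continuation. acc=(acc<<6)|0x3C=0x9B7C
Completed: cp=U+9B7C (starts at byte 2)
Byte[5]=CD: 2-byte lead, need 1 cont bytes. acc=0xD
Byte[6]=8B: continuation. acc=(acc<<6)|0x0B=0x34B
Completed: cp=U+034B (starts at byte 5)
Byte[7]=CF: 2-byte lead, need 1 cont bytes. acc=0xF
Byte[8]=82: continuation. acc=(acc<<6)|0x02=0x3C2
Completed: cp=U+03C2 (starts at byte 7)
Byte[9]=CC: 2-byte lead, need 1 cont bytes. acc=0xC
Byte[10]=A1: continuation. acc=(acc<<6)|0x21=0x321
Completed: cp=U+0321 (starts at byte 9)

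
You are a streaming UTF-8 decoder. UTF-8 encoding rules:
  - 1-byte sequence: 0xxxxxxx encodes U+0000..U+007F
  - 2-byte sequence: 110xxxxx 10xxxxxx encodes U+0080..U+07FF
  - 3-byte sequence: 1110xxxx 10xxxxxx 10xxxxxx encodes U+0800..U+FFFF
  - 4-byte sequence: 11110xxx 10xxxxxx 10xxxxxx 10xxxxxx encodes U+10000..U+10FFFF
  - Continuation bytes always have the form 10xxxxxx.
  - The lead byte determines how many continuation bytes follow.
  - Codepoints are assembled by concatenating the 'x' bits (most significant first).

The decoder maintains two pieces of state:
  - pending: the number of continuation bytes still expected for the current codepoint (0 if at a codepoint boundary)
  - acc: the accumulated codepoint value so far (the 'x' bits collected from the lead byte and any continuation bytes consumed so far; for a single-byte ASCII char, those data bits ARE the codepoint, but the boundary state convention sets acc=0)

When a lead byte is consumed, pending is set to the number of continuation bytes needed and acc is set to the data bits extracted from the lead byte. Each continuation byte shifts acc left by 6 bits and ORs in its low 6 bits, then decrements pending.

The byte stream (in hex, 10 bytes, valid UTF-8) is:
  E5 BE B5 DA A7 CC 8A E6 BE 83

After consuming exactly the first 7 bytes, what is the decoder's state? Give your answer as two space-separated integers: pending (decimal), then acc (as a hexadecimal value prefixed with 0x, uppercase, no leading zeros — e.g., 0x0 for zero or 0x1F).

Byte[0]=E5: 3-byte lead. pending=2, acc=0x5
Byte[1]=BE: continuation. acc=(acc<<6)|0x3E=0x17E, pending=1
Byte[2]=B5: continuation. acc=(acc<<6)|0x35=0x5FB5, pending=0
Byte[3]=DA: 2-byte lead. pending=1, acc=0x1A
Byte[4]=A7: continuation. acc=(acc<<6)|0x27=0x6A7, pending=0
Byte[5]=CC: 2-byte lead. pending=1, acc=0xC
Byte[6]=8A: continuation. acc=(acc<<6)|0x0A=0x30A, pending=0

Answer: 0 0x30A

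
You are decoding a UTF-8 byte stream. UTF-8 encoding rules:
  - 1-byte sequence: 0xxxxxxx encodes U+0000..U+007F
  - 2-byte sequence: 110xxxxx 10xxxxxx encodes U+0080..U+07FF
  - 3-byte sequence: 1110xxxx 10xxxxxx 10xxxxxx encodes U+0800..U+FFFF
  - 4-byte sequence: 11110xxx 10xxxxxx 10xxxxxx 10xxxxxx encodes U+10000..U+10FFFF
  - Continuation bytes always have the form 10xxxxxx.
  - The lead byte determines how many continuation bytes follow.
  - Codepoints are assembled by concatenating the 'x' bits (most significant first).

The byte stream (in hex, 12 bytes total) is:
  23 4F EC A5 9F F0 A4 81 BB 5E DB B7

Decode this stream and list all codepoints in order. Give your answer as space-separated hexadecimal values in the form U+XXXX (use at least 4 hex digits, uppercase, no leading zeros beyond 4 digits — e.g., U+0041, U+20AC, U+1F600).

Byte[0]=23: 1-byte ASCII. cp=U+0023
Byte[1]=4F: 1-byte ASCII. cp=U+004F
Byte[2]=EC: 3-byte lead, need 2 cont bytes. acc=0xC
Byte[3]=A5: continuation. acc=(acc<<6)|0x25=0x325
Byte[4]=9F: continuation. acc=(acc<<6)|0x1F=0xC95F
Completed: cp=U+C95F (starts at byte 2)
Byte[5]=F0: 4-byte lead, need 3 cont bytes. acc=0x0
Byte[6]=A4: continuation. acc=(acc<<6)|0x24=0x24
Byte[7]=81: continuation. acc=(acc<<6)|0x01=0x901
Byte[8]=BB: continuation. acc=(acc<<6)|0x3B=0x2407B
Completed: cp=U+2407B (starts at byte 5)
Byte[9]=5E: 1-byte ASCII. cp=U+005E
Byte[10]=DB: 2-byte lead, need 1 cont bytes. acc=0x1B
Byte[11]=B7: continuation. acc=(acc<<6)|0x37=0x6F7
Completed: cp=U+06F7 (starts at byte 10)

Answer: U+0023 U+004F U+C95F U+2407B U+005E U+06F7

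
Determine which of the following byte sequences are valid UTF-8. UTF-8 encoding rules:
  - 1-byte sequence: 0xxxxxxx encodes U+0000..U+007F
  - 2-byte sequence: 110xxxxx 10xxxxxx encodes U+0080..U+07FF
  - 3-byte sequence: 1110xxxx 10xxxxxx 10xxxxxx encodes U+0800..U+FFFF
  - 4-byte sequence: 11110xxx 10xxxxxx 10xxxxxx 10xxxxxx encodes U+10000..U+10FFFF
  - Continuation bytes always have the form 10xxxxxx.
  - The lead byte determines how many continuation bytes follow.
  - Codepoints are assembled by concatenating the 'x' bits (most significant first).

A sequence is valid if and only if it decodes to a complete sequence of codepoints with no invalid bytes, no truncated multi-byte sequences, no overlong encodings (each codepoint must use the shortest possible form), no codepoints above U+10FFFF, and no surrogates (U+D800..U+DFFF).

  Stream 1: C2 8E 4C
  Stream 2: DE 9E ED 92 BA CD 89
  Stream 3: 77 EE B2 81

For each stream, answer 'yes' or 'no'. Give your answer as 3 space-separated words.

Stream 1: decodes cleanly. VALID
Stream 2: decodes cleanly. VALID
Stream 3: decodes cleanly. VALID

Answer: yes yes yes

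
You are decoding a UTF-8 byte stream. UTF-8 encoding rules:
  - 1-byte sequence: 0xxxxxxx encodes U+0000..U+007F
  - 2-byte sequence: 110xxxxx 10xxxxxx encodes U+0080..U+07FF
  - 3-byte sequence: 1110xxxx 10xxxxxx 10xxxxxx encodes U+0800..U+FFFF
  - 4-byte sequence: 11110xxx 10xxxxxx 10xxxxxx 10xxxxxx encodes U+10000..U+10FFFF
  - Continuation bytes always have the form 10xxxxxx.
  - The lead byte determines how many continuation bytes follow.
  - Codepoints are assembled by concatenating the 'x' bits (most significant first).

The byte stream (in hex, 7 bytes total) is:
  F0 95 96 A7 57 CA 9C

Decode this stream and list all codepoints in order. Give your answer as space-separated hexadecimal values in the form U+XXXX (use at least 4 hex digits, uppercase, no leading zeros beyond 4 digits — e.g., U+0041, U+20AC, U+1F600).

Answer: U+155A7 U+0057 U+029C

Derivation:
Byte[0]=F0: 4-byte lead, need 3 cont bytes. acc=0x0
Byte[1]=95: continuation. acc=(acc<<6)|0x15=0x15
Byte[2]=96: continuation. acc=(acc<<6)|0x16=0x556
Byte[3]=A7: continuation. acc=(acc<<6)|0x27=0x155A7
Completed: cp=U+155A7 (starts at byte 0)
Byte[4]=57: 1-byte ASCII. cp=U+0057
Byte[5]=CA: 2-byte lead, need 1 cont bytes. acc=0xA
Byte[6]=9C: continuation. acc=(acc<<6)|0x1C=0x29C
Completed: cp=U+029C (starts at byte 5)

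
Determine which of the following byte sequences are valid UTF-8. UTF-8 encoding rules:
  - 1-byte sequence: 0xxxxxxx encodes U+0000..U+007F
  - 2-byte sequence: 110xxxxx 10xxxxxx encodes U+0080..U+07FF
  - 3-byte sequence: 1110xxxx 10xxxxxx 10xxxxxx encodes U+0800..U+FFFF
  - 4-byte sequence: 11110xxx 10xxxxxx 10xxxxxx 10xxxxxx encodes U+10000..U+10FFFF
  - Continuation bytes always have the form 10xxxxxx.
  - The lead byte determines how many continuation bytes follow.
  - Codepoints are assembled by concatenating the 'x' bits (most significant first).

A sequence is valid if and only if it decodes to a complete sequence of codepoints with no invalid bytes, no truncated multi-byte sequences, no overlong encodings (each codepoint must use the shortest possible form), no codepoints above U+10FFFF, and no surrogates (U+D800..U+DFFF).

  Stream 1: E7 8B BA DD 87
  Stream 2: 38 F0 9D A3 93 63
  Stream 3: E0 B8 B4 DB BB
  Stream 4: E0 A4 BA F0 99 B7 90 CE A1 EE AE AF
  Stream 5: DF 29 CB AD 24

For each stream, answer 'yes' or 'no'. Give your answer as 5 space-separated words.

Answer: yes yes yes yes no

Derivation:
Stream 1: decodes cleanly. VALID
Stream 2: decodes cleanly. VALID
Stream 3: decodes cleanly. VALID
Stream 4: decodes cleanly. VALID
Stream 5: error at byte offset 1. INVALID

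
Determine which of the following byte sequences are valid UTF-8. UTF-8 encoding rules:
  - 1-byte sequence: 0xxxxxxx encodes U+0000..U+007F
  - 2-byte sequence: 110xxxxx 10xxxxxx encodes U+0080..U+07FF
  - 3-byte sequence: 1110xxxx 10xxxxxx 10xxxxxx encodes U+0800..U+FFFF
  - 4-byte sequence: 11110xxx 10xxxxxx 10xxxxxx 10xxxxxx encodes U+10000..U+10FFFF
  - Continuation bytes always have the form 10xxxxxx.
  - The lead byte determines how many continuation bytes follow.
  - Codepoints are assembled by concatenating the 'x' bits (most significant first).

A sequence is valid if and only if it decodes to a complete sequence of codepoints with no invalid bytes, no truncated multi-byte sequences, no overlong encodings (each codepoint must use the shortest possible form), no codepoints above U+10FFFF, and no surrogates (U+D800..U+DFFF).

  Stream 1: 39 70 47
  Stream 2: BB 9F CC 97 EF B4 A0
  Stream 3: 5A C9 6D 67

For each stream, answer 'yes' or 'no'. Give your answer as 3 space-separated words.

Stream 1: decodes cleanly. VALID
Stream 2: error at byte offset 0. INVALID
Stream 3: error at byte offset 2. INVALID

Answer: yes no no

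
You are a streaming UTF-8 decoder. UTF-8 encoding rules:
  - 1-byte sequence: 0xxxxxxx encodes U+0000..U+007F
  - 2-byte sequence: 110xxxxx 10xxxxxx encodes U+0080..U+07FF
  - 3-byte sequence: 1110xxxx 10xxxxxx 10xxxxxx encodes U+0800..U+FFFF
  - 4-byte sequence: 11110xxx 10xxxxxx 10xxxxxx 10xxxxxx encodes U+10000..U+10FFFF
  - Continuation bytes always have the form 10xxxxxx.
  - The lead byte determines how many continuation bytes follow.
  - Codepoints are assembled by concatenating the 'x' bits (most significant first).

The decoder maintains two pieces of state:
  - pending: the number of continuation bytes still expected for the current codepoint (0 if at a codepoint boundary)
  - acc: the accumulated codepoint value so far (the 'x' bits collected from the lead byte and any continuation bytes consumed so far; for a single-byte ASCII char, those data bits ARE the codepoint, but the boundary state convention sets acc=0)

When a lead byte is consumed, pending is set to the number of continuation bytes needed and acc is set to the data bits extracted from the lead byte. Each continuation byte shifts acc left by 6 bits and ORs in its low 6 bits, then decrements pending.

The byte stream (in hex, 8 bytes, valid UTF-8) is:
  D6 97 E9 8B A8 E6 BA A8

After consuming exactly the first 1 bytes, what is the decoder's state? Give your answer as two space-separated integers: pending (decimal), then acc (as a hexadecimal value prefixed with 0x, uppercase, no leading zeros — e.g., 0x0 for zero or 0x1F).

Answer: 1 0x16

Derivation:
Byte[0]=D6: 2-byte lead. pending=1, acc=0x16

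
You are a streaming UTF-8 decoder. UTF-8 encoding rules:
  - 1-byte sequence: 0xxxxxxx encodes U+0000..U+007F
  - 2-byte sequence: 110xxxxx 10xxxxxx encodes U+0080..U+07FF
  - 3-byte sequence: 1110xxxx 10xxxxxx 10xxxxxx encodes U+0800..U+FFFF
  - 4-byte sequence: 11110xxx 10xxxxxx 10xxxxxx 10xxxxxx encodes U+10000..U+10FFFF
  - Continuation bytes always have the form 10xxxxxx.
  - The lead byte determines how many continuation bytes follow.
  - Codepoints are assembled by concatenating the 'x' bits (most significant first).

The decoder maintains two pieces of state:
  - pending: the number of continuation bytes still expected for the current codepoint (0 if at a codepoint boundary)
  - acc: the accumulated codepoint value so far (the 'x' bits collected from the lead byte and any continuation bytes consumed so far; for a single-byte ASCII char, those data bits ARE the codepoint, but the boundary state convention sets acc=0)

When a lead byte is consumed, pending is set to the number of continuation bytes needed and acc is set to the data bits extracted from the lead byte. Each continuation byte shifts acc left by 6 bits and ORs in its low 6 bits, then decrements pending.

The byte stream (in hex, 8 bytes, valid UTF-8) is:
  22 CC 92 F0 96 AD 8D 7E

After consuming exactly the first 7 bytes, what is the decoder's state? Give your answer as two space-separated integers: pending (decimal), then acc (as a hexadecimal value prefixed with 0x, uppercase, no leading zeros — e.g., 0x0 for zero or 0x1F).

Answer: 0 0x16B4D

Derivation:
Byte[0]=22: 1-byte. pending=0, acc=0x0
Byte[1]=CC: 2-byte lead. pending=1, acc=0xC
Byte[2]=92: continuation. acc=(acc<<6)|0x12=0x312, pending=0
Byte[3]=F0: 4-byte lead. pending=3, acc=0x0
Byte[4]=96: continuation. acc=(acc<<6)|0x16=0x16, pending=2
Byte[5]=AD: continuation. acc=(acc<<6)|0x2D=0x5AD, pending=1
Byte[6]=8D: continuation. acc=(acc<<6)|0x0D=0x16B4D, pending=0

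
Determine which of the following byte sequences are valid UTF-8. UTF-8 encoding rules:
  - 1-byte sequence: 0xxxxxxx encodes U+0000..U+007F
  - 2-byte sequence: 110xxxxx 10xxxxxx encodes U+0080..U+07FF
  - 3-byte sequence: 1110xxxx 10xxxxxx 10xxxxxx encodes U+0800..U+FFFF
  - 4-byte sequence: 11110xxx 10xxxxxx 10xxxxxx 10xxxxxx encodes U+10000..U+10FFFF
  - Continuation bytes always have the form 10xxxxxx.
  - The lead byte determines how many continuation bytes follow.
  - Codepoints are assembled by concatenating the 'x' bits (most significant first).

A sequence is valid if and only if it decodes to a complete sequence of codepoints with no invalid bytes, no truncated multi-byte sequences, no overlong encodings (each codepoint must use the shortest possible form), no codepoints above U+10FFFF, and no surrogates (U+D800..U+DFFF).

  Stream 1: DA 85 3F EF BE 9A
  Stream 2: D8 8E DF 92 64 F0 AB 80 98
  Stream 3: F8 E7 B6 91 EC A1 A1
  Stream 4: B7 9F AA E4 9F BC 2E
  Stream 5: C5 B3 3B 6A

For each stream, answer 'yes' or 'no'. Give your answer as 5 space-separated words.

Answer: yes yes no no yes

Derivation:
Stream 1: decodes cleanly. VALID
Stream 2: decodes cleanly. VALID
Stream 3: error at byte offset 0. INVALID
Stream 4: error at byte offset 0. INVALID
Stream 5: decodes cleanly. VALID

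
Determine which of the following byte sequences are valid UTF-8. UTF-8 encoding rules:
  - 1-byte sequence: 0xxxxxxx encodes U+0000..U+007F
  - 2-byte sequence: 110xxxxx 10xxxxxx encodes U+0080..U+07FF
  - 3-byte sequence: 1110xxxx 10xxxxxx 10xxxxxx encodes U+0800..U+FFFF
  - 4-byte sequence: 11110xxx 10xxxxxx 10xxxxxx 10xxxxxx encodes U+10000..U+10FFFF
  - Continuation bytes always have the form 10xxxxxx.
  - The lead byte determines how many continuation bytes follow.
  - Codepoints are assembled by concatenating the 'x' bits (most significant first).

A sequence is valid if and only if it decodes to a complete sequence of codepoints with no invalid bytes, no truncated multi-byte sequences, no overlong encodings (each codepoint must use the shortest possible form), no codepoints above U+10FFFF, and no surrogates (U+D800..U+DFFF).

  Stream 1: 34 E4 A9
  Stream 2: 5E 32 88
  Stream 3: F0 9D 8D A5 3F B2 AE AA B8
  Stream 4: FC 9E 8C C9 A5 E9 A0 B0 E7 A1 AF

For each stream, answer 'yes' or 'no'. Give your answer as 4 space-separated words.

Answer: no no no no

Derivation:
Stream 1: error at byte offset 3. INVALID
Stream 2: error at byte offset 2. INVALID
Stream 3: error at byte offset 5. INVALID
Stream 4: error at byte offset 0. INVALID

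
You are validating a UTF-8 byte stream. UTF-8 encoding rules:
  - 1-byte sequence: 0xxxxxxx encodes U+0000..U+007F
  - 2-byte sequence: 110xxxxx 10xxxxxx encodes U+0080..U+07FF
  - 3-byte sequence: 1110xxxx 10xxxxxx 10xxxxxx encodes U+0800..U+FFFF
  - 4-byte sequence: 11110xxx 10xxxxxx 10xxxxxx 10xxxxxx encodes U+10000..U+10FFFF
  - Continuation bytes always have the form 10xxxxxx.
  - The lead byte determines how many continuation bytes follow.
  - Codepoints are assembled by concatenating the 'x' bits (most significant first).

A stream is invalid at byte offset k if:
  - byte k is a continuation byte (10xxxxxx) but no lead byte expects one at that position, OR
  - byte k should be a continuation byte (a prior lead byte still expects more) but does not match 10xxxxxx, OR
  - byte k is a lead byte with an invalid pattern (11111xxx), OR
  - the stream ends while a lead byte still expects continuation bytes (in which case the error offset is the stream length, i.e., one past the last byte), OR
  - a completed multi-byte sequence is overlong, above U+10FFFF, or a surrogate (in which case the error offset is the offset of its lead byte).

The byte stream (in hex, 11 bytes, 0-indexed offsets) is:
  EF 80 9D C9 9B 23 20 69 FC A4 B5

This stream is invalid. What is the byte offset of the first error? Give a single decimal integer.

Answer: 8

Derivation:
Byte[0]=EF: 3-byte lead, need 2 cont bytes. acc=0xF
Byte[1]=80: continuation. acc=(acc<<6)|0x00=0x3C0
Byte[2]=9D: continuation. acc=(acc<<6)|0x1D=0xF01D
Completed: cp=U+F01D (starts at byte 0)
Byte[3]=C9: 2-byte lead, need 1 cont bytes. acc=0x9
Byte[4]=9B: continuation. acc=(acc<<6)|0x1B=0x25B
Completed: cp=U+025B (starts at byte 3)
Byte[5]=23: 1-byte ASCII. cp=U+0023
Byte[6]=20: 1-byte ASCII. cp=U+0020
Byte[7]=69: 1-byte ASCII. cp=U+0069
Byte[8]=FC: INVALID lead byte (not 0xxx/110x/1110/11110)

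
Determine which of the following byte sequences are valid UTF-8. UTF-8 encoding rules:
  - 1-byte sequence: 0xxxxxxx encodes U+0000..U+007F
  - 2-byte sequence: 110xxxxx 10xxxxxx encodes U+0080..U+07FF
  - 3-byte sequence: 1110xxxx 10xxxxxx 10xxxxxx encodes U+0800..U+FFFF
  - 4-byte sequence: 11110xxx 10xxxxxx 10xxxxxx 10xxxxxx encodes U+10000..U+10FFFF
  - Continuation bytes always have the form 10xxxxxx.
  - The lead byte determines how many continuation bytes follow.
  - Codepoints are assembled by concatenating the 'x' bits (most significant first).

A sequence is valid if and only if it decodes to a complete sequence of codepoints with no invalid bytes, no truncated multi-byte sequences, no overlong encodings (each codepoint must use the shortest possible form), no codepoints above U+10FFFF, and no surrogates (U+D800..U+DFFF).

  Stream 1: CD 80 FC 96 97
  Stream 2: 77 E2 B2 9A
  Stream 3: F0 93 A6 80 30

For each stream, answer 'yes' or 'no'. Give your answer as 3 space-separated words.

Stream 1: error at byte offset 2. INVALID
Stream 2: decodes cleanly. VALID
Stream 3: decodes cleanly. VALID

Answer: no yes yes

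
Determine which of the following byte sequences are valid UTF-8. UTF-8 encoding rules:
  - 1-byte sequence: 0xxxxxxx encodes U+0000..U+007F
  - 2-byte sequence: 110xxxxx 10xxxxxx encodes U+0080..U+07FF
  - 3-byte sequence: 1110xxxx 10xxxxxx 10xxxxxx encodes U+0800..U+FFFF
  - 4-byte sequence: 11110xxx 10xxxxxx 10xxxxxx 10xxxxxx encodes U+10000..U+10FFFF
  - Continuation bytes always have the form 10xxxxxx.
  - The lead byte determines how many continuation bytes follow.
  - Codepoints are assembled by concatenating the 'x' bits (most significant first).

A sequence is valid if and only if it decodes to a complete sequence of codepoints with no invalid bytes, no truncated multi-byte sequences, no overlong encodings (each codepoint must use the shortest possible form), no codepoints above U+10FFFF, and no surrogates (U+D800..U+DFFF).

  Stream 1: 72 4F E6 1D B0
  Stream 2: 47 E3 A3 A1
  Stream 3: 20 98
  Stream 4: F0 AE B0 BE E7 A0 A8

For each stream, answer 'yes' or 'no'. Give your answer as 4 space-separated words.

Stream 1: error at byte offset 3. INVALID
Stream 2: decodes cleanly. VALID
Stream 3: error at byte offset 1. INVALID
Stream 4: decodes cleanly. VALID

Answer: no yes no yes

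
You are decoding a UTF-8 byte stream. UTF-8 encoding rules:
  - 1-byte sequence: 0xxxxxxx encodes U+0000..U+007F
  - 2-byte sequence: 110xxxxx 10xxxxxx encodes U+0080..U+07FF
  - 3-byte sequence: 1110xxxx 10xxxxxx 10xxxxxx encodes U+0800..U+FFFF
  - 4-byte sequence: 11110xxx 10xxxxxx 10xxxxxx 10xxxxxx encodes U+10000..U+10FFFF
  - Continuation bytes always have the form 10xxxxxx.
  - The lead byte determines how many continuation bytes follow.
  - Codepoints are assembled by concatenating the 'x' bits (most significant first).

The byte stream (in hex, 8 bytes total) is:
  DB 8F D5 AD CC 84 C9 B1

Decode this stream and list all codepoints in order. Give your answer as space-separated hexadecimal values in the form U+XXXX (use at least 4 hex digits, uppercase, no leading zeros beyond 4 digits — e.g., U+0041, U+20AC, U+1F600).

Answer: U+06CF U+056D U+0304 U+0271

Derivation:
Byte[0]=DB: 2-byte lead, need 1 cont bytes. acc=0x1B
Byte[1]=8F: continuation. acc=(acc<<6)|0x0F=0x6CF
Completed: cp=U+06CF (starts at byte 0)
Byte[2]=D5: 2-byte lead, need 1 cont bytes. acc=0x15
Byte[3]=AD: continuation. acc=(acc<<6)|0x2D=0x56D
Completed: cp=U+056D (starts at byte 2)
Byte[4]=CC: 2-byte lead, need 1 cont bytes. acc=0xC
Byte[5]=84: continuation. acc=(acc<<6)|0x04=0x304
Completed: cp=U+0304 (starts at byte 4)
Byte[6]=C9: 2-byte lead, need 1 cont bytes. acc=0x9
Byte[7]=B1: continuation. acc=(acc<<6)|0x31=0x271
Completed: cp=U+0271 (starts at byte 6)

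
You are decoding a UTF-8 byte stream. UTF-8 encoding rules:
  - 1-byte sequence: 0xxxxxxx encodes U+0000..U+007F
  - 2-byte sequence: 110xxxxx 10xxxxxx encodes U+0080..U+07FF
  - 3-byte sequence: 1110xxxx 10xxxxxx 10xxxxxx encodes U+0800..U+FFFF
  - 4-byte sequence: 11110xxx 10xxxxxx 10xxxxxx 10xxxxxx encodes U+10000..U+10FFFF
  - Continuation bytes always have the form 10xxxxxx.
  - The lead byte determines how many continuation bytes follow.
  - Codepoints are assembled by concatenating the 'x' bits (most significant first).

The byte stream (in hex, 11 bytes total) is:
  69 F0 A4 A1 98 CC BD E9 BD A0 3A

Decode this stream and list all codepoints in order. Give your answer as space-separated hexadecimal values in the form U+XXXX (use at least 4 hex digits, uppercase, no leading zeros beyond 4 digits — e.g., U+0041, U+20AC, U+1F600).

Answer: U+0069 U+24858 U+033D U+9F60 U+003A

Derivation:
Byte[0]=69: 1-byte ASCII. cp=U+0069
Byte[1]=F0: 4-byte lead, need 3 cont bytes. acc=0x0
Byte[2]=A4: continuation. acc=(acc<<6)|0x24=0x24
Byte[3]=A1: continuation. acc=(acc<<6)|0x21=0x921
Byte[4]=98: continuation. acc=(acc<<6)|0x18=0x24858
Completed: cp=U+24858 (starts at byte 1)
Byte[5]=CC: 2-byte lead, need 1 cont bytes. acc=0xC
Byte[6]=BD: continuation. acc=(acc<<6)|0x3D=0x33D
Completed: cp=U+033D (starts at byte 5)
Byte[7]=E9: 3-byte lead, need 2 cont bytes. acc=0x9
Byte[8]=BD: continuation. acc=(acc<<6)|0x3D=0x27D
Byte[9]=A0: continuation. acc=(acc<<6)|0x20=0x9F60
Completed: cp=U+9F60 (starts at byte 7)
Byte[10]=3A: 1-byte ASCII. cp=U+003A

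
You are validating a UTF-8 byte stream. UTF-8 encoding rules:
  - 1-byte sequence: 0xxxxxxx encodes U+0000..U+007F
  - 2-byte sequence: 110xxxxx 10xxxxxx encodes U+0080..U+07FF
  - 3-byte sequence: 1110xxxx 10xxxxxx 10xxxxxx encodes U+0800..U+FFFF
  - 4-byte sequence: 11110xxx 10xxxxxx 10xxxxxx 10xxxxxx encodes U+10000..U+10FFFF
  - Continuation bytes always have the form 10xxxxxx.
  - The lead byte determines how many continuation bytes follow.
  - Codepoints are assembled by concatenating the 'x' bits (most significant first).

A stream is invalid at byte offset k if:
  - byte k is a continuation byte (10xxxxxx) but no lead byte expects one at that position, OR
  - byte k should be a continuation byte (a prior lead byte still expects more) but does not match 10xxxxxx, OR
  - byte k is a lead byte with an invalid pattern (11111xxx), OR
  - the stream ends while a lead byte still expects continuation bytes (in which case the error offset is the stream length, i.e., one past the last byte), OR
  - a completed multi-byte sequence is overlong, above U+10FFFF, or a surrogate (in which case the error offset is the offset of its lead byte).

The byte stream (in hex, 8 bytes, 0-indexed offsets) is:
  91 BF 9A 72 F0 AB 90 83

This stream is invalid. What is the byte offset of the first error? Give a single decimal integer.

Byte[0]=91: INVALID lead byte (not 0xxx/110x/1110/11110)

Answer: 0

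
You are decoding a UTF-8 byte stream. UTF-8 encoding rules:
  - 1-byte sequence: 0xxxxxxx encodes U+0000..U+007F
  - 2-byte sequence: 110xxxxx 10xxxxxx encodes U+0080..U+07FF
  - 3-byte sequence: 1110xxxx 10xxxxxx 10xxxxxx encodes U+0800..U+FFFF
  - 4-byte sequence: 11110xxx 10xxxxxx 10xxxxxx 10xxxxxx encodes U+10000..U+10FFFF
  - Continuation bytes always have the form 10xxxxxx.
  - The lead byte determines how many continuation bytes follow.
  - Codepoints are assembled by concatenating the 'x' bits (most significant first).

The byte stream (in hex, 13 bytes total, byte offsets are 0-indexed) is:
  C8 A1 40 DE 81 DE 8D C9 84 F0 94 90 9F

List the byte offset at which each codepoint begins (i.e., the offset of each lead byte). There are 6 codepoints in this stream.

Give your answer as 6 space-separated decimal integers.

Answer: 0 2 3 5 7 9

Derivation:
Byte[0]=C8: 2-byte lead, need 1 cont bytes. acc=0x8
Byte[1]=A1: continuation. acc=(acc<<6)|0x21=0x221
Completed: cp=U+0221 (starts at byte 0)
Byte[2]=40: 1-byte ASCII. cp=U+0040
Byte[3]=DE: 2-byte lead, need 1 cont bytes. acc=0x1E
Byte[4]=81: continuation. acc=(acc<<6)|0x01=0x781
Completed: cp=U+0781 (starts at byte 3)
Byte[5]=DE: 2-byte lead, need 1 cont bytes. acc=0x1E
Byte[6]=8D: continuation. acc=(acc<<6)|0x0D=0x78D
Completed: cp=U+078D (starts at byte 5)
Byte[7]=C9: 2-byte lead, need 1 cont bytes. acc=0x9
Byte[8]=84: continuation. acc=(acc<<6)|0x04=0x244
Completed: cp=U+0244 (starts at byte 7)
Byte[9]=F0: 4-byte lead, need 3 cont bytes. acc=0x0
Byte[10]=94: continuation. acc=(acc<<6)|0x14=0x14
Byte[11]=90: continuation. acc=(acc<<6)|0x10=0x510
Byte[12]=9F: continuation. acc=(acc<<6)|0x1F=0x1441F
Completed: cp=U+1441F (starts at byte 9)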